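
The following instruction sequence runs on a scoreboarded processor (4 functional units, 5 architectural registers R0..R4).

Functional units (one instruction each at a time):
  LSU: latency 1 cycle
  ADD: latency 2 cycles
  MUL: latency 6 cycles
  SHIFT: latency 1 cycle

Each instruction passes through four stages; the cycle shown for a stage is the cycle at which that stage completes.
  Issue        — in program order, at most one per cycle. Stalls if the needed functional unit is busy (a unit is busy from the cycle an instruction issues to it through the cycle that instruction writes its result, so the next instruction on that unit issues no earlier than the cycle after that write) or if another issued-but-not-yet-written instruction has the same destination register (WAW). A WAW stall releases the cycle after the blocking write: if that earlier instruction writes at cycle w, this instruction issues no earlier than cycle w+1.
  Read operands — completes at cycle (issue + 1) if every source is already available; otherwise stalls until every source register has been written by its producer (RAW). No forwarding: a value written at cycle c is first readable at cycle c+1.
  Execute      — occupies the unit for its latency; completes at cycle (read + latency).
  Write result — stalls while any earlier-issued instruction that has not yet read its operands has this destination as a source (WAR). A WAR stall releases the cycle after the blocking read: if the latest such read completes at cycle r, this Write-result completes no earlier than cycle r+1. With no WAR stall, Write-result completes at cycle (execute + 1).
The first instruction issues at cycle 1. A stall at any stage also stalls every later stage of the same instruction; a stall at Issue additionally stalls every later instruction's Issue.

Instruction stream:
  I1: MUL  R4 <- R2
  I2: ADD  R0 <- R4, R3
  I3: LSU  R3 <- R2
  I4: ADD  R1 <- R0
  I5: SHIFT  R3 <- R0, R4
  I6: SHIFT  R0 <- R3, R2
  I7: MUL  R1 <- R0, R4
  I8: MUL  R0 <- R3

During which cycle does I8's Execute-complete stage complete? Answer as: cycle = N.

cycle 1: I1 dispatched to MUL
cycle 2: I1 operands ready · I2 dispatched to ADD
cycle 3: I3 dispatched to LSU
cycle 4: I3 operands ready
cycle 5: I3 complete
cycle 8: I1 complete
cycle 9: R4←I1
cycle 10: I2 operands ready
cycle 11: R3←I3
cycle 12: I2 complete
cycle 13: R0←I2
cycle 14: I4 dispatched to ADD
cycle 15: I4 operands ready · I5 dispatched to SHIFT
cycle 16: I5 operands ready
cycle 17: I4 complete · I5 complete
cycle 18: R1←I4 · R3←I5
cycle 19: I6 dispatched to SHIFT
cycle 20: I6 operands ready · I7 dispatched to MUL
cycle 21: I6 complete
cycle 22: R0←I6
cycle 23: I7 operands ready
cycle 29: I7 complete
cycle 30: R1←I7
cycle 31: I8 dispatched to MUL
cycle 32: I8 operands ready
cycle 38: I8 complete
cycle 39: R0←I8

cycle = 38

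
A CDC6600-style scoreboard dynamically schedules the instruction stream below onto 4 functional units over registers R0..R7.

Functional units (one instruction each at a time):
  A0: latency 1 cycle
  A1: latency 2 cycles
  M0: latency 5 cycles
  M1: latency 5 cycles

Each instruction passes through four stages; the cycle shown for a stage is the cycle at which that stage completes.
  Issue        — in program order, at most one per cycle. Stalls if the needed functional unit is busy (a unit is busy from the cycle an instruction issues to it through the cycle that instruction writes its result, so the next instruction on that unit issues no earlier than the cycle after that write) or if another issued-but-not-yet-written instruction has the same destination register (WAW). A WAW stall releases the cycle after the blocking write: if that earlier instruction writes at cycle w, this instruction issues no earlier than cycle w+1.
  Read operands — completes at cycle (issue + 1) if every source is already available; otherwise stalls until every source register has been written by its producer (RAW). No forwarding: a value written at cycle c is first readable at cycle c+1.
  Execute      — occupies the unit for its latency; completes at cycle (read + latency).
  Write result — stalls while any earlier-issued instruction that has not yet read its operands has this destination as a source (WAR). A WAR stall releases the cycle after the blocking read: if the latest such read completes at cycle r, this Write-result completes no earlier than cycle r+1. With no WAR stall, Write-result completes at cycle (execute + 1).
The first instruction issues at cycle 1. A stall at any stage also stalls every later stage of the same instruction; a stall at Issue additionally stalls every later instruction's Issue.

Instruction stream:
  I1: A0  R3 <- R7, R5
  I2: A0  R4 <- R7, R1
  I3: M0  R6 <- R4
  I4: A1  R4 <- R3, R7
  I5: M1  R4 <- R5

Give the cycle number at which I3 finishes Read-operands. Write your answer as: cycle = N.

c1: I1 issues→A0
c2: I1 reads
c3: I1 exec-done
c4: I1 writes R3
c5: I2 issues→A0
c6: I2 reads, I3 issues→M0
c7: I2 exec-done
c8: I2 writes R4
c9: I3 reads, I4 issues→A1
c10: I4 reads
c12: I4 exec-done
c13: I4 writes R4
c14: I3 exec-done, I5 issues→M1
c15: I3 writes R6, I5 reads
c20: I5 exec-done
c21: I5 writes R4

cycle = 9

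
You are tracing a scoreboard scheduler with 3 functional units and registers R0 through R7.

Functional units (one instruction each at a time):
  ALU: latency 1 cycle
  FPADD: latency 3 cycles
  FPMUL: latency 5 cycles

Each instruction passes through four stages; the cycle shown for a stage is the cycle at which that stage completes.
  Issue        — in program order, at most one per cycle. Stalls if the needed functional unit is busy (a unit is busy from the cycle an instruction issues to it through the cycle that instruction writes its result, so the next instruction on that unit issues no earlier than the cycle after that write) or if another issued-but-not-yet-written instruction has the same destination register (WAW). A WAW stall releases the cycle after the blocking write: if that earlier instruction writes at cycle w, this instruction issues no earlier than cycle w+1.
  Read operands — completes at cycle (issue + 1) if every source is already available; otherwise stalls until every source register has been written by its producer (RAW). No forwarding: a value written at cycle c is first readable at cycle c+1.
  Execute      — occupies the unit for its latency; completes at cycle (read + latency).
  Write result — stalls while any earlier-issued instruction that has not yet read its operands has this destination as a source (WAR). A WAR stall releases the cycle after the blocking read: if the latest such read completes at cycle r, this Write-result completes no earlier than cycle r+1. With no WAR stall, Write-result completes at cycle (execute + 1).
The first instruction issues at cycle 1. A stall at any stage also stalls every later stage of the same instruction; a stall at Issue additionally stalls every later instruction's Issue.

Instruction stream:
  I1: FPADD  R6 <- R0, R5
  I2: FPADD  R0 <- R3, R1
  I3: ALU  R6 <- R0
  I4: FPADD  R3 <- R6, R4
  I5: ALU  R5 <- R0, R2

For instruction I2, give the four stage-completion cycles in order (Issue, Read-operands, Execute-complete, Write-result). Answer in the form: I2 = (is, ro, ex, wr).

c1: I1→FPADD
c2: I1 RO
c5: I1 EX
c6: I1 WR R6
c7: I2→FPADD
c8: I2 RO; I3→ALU
c11: I2 EX
c12: I2 WR R0
c13: I3 RO; I4→FPADD
c14: I3 EX
c15: I3 WR R6
c16: I4 RO; I5→ALU
c17: I5 RO
c18: I5 EX
c19: I4 EX; I5 WR R5
c20: I4 WR R3

I2 = (7, 8, 11, 12)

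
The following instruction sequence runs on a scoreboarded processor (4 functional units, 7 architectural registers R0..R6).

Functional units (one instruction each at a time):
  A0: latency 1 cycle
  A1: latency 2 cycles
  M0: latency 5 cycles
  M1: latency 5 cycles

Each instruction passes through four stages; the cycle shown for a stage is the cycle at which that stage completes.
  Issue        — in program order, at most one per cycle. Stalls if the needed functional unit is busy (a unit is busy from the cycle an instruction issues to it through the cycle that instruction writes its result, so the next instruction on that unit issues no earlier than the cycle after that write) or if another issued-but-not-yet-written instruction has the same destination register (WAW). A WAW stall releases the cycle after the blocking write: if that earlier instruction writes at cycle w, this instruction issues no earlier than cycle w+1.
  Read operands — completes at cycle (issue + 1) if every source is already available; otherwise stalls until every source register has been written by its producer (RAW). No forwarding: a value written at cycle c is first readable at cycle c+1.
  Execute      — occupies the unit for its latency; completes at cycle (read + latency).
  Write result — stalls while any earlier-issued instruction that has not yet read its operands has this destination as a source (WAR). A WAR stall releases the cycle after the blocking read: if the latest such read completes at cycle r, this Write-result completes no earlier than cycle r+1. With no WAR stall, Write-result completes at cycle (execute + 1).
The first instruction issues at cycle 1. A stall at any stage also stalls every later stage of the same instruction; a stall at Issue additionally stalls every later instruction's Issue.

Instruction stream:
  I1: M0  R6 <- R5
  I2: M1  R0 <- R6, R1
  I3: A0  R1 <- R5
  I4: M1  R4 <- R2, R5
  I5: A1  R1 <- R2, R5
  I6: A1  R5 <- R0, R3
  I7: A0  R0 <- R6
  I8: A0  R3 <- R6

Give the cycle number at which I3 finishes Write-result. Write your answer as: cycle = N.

cycle = 10

I1: IS=1 RO=2 EX=7 WR=8
I2: IS=2 RO=9 EX=14 WR=15  [RAW R6: wait I1 write@8]
I3: IS=3 RO=4 EX=5 WR=10  [WAR R1: wait I2 read@9]
I4: IS=16 RO=17 EX=22 WR=23  [struct: M1 busy until I2 writes@15]
I5: IS=17 RO=18 EX=20 WR=21
I6: IS=22 RO=23 EX=25 WR=26  [struct: A1 busy until I5 writes@21]
I7: IS=23 RO=24 EX=25 WR=26
I8: IS=27 RO=28 EX=29 WR=30  [struct: A0 busy until I7 writes@26]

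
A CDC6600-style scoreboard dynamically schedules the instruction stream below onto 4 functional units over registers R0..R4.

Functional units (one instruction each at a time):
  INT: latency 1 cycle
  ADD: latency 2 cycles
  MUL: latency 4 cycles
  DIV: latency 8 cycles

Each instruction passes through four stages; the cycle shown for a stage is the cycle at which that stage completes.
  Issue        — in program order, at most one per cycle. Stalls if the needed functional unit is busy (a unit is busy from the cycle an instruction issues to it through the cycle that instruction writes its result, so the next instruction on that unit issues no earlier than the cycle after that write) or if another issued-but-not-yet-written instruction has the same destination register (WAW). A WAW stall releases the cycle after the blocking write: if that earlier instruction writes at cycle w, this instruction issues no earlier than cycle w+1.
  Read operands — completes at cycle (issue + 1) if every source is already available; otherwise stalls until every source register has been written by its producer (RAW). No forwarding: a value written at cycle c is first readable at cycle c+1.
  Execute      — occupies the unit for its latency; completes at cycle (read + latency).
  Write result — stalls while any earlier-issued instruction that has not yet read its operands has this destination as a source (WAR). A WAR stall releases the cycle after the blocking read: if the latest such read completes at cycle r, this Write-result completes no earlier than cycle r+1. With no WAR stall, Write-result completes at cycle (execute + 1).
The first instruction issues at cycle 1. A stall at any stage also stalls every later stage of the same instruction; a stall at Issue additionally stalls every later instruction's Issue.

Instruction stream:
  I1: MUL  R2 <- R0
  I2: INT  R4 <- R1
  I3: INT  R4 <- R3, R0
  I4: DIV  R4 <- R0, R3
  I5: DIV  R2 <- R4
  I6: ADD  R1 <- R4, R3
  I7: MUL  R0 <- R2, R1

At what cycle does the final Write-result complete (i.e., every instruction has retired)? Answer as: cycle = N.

[1] I1→MUL
[2] I1 RO | I2→INT
[3] I2 RO
[4] I2 EX
[5] I2 WR R4
[6] I1 EX | I3→INT
[7] I1 WR R2 | I3 RO
[8] I3 EX
[9] I3 WR R4
[10] I4→DIV
[11] I4 RO
[19] I4 EX
[20] I4 WR R4
[21] I5→DIV
[22] I5 RO | I6→ADD
[23] I6 RO | I7→MUL
[25] I6 EX
[26] I6 WR R1
[30] I5 EX
[31] I5 WR R2
[32] I7 RO
[36] I7 EX
[37] I7 WR R0

cycle = 37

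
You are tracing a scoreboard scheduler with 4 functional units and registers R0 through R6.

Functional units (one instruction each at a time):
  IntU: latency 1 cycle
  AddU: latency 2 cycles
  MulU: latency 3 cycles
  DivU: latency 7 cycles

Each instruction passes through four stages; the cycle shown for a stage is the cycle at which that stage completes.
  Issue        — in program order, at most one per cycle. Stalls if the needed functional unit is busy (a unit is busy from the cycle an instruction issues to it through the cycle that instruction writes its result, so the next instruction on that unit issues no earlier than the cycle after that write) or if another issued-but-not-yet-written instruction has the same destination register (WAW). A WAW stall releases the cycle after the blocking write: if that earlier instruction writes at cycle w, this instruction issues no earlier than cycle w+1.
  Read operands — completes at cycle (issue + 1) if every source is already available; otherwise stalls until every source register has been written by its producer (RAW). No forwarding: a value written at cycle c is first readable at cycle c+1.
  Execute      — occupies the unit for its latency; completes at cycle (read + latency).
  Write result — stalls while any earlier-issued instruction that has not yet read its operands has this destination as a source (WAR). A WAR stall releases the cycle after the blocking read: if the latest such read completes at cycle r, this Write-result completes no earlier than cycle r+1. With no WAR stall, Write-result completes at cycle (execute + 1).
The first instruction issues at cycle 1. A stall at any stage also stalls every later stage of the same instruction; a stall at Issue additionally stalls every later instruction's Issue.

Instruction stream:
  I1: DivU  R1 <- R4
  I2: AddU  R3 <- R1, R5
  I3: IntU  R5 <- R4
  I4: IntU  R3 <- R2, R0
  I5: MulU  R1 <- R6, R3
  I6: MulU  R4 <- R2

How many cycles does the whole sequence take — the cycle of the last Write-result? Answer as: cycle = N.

cycle = 29

I1 -> (1, 2, 9, 10)
I2 -> (2, 11, 13, 14)  // RAW R1: wait I1 write@10
I3 -> (3, 4, 5, 12)  // WAR R5: wait I2 read@11
I4 -> (15, 16, 17, 18)  // WAW R3: wait I2 write@14
I5 -> (16, 19, 22, 23)  // RAW R3: wait I4 write@18
I6 -> (24, 25, 28, 29)  // struct: MulU busy until I5 writes@23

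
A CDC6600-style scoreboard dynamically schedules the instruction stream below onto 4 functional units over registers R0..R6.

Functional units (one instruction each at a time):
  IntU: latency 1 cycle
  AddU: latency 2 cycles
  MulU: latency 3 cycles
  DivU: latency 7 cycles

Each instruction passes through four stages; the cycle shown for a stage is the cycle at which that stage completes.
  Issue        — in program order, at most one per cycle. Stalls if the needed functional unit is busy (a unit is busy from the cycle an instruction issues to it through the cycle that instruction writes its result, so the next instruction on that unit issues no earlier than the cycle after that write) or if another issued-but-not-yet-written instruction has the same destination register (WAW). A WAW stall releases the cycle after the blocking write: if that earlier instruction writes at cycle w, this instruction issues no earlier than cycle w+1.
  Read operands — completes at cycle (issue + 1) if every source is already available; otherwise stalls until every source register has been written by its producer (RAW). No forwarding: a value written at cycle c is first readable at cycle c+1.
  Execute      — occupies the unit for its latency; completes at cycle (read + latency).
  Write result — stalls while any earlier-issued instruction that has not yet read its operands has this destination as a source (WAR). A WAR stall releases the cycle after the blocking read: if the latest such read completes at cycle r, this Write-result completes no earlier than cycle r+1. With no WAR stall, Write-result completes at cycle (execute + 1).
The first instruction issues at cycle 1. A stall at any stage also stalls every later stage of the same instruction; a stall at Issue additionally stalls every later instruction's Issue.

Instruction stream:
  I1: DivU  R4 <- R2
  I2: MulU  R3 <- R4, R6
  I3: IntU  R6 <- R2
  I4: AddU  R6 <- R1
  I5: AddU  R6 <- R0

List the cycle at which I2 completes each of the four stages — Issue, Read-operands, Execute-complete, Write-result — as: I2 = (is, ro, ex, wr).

I1: IS=1 RO=2 EX=9 WR=10
I2: IS=2 RO=11 EX=14 WR=15  [RAW R4: wait I1 write@10]
I3: IS=3 RO=4 EX=5 WR=12  [WAR R6: wait I2 read@11]
I4: IS=13 RO=14 EX=16 WR=17  [WAW R6: wait I3 write@12]
I5: IS=18 RO=19 EX=21 WR=22  [struct: AddU busy until I4 writes@17]

I2 = (2, 11, 14, 15)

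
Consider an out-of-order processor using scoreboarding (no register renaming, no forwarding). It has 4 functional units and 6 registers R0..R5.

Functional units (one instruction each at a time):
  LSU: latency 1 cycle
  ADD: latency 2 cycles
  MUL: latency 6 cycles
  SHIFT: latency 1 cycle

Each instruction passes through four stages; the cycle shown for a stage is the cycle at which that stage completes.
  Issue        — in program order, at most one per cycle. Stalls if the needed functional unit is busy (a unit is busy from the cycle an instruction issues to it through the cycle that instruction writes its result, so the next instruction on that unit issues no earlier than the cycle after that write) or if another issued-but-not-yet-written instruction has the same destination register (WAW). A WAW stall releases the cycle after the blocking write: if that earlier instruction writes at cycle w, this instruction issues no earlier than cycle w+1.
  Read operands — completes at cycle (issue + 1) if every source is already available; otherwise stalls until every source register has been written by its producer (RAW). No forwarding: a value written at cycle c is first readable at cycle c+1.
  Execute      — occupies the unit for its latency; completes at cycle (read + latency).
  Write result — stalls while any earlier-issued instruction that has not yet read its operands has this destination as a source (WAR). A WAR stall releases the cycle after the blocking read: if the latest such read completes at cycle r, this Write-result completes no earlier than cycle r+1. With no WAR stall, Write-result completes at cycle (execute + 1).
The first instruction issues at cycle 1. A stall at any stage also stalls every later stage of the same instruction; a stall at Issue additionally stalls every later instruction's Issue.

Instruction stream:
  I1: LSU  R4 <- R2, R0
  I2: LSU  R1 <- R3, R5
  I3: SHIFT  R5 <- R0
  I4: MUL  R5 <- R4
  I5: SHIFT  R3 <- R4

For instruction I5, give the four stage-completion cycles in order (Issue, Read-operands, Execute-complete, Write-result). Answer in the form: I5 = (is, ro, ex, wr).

I1  is:1  ro:2  ex:3  wr:4
I2  is:5  ro:6  ex:7  wr:8  — struct: LSU busy until I1 writes@4
I3  is:6  ro:7  ex:8  wr:9
I4  is:10  ro:11  ex:17  wr:18  — WAW R5: wait I3 write@9
I5  is:11  ro:12  ex:13  wr:14

I5 = (11, 12, 13, 14)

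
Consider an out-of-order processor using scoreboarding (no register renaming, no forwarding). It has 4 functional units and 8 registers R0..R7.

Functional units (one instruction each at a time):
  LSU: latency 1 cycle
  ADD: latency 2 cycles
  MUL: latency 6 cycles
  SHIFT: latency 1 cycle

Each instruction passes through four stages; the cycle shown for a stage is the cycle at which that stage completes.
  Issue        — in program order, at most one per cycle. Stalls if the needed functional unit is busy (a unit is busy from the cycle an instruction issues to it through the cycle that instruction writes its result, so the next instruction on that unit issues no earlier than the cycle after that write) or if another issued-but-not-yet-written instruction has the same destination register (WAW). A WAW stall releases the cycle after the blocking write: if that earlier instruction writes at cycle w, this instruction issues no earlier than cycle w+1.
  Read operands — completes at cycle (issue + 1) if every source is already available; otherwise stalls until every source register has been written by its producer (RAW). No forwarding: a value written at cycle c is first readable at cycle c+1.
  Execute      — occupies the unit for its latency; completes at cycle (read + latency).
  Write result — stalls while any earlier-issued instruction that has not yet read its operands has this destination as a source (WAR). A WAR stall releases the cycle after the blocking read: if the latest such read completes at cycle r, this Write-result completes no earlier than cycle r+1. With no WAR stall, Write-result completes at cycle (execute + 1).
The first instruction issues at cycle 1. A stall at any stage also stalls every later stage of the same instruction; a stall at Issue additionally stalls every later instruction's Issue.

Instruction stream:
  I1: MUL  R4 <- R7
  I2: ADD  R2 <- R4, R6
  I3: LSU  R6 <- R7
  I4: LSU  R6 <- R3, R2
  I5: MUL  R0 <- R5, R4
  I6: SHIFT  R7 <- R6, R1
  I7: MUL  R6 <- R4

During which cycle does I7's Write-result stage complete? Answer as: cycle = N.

cycle 1: I1→MUL
cycle 2: I1 RO | I2→ADD
cycle 3: I3→LSU
cycle 4: I3 RO
cycle 5: I3 EX
cycle 8: I1 EX
cycle 9: I1 WR R4
cycle 10: I2 RO
cycle 11: I3 WR R6
cycle 12: I2 EX | I4→LSU
cycle 13: I2 WR R2 | I5→MUL
cycle 14: I4 RO | I5 RO | I6→SHIFT
cycle 15: I4 EX
cycle 16: I4 WR R6
cycle 17: I6 RO
cycle 18: I6 EX
cycle 19: I6 WR R7
cycle 20: I5 EX
cycle 21: I5 WR R0
cycle 22: I7→MUL
cycle 23: I7 RO
cycle 29: I7 EX
cycle 30: I7 WR R6

cycle = 30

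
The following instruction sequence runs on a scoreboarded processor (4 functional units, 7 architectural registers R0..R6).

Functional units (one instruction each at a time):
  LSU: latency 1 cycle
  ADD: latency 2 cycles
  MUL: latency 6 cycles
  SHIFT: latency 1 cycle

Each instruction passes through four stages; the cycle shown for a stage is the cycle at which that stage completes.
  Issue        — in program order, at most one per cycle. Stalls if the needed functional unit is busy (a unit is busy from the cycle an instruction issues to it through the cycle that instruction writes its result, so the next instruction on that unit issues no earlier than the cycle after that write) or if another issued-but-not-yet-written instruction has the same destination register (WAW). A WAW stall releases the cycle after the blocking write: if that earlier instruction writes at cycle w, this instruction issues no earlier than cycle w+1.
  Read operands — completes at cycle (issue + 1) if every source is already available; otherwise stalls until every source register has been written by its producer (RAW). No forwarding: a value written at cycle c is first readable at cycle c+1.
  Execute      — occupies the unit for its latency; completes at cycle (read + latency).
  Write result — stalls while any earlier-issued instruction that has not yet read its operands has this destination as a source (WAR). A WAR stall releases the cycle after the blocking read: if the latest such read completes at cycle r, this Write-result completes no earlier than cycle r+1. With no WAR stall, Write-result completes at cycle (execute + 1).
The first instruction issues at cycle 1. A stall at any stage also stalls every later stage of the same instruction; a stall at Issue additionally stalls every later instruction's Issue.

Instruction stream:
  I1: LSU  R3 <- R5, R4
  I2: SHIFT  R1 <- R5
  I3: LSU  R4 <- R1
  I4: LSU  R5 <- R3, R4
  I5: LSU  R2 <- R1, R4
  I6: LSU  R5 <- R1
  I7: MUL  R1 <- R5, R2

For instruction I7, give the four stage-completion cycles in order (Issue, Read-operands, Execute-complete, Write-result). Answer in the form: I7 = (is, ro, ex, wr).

I7 = (18, 21, 27, 28)

t=1  I1 dispatched to LSU
t=2  I1 operands ready | I2 dispatched to SHIFT
t=3  I1 complete | I2 operands ready
t=4  R3←I1 | I2 complete
t=5  R1←I2 | I3 dispatched to LSU
t=6  I3 operands ready
t=7  I3 complete
t=8  R4←I3
t=9  I4 dispatched to LSU
t=10  I4 operands ready
t=11  I4 complete
t=12  R5←I4
t=13  I5 dispatched to LSU
t=14  I5 operands ready
t=15  I5 complete
t=16  R2←I5
t=17  I6 dispatched to LSU
t=18  I6 operands ready | I7 dispatched to MUL
t=19  I6 complete
t=20  R5←I6
t=21  I7 operands ready
t=27  I7 complete
t=28  R1←I7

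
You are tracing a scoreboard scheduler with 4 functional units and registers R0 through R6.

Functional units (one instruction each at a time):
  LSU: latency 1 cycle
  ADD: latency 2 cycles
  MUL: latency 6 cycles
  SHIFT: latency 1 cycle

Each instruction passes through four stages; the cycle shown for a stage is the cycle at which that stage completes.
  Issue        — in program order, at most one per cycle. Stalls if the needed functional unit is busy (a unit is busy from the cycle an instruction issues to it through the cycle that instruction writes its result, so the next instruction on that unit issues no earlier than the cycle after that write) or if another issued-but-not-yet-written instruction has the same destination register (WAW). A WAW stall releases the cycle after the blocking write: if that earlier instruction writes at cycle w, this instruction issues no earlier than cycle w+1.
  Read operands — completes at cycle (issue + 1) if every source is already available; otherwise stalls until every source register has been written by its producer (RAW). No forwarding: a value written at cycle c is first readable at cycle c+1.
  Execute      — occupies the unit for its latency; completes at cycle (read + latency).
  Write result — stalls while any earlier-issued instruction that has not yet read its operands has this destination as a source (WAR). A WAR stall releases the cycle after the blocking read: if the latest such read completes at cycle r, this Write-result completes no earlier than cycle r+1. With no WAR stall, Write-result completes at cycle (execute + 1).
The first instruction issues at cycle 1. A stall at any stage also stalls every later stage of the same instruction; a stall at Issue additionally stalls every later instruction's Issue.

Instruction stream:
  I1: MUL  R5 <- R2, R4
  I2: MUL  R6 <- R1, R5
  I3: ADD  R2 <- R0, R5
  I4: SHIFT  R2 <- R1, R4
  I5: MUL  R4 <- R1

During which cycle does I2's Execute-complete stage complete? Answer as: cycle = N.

c1: I1→MUL
c2: I1 RO
c8: I1 EX
c9: I1 WR R5
c10: I2→MUL
c11: I2 RO | I3→ADD
c12: I3 RO
c14: I3 EX
c15: I3 WR R2
c16: I4→SHIFT
c17: I2 EX | I4 RO
c18: I2 WR R6 | I4 EX
c19: I4 WR R2 | I5→MUL
c20: I5 RO
c26: I5 EX
c27: I5 WR R4

cycle = 17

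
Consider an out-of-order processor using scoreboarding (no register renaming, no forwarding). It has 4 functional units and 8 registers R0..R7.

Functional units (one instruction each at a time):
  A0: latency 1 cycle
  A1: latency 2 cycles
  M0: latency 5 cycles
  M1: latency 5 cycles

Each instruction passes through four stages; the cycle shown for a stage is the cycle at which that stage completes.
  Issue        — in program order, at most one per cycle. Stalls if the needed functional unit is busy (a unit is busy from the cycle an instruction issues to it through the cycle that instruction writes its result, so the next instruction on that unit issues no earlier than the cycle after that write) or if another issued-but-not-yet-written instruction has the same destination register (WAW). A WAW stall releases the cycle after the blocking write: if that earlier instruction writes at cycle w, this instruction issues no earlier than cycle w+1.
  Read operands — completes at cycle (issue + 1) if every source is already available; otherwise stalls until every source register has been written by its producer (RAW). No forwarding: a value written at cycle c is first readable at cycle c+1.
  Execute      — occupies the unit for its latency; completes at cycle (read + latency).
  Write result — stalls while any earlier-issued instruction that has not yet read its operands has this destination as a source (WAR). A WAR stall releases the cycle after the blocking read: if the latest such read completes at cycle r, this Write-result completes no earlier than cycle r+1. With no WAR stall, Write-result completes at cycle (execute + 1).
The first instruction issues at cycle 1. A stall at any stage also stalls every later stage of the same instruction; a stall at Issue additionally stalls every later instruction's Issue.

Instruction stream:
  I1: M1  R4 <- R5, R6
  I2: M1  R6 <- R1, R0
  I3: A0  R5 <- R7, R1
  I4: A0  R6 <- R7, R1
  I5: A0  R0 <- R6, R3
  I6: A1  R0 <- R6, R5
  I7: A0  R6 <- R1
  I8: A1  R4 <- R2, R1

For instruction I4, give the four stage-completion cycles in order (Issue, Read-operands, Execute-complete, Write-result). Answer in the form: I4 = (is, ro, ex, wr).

I1 -> (1, 2, 7, 8)
I2 -> (9, 10, 15, 16)  // struct: M1 busy until I1 writes@8
I3 -> (10, 11, 12, 13)
I4 -> (17, 18, 19, 20)  // WAW R6: wait I2 write@16
I5 -> (21, 22, 23, 24)  // struct: A0 busy until I4 writes@20
I6 -> (25, 26, 28, 29)  // WAW R0: wait I5 write@24
I7 -> (26, 27, 28, 29)
I8 -> (30, 31, 33, 34)  // struct: A1 busy until I6 writes@29

I4 = (17, 18, 19, 20)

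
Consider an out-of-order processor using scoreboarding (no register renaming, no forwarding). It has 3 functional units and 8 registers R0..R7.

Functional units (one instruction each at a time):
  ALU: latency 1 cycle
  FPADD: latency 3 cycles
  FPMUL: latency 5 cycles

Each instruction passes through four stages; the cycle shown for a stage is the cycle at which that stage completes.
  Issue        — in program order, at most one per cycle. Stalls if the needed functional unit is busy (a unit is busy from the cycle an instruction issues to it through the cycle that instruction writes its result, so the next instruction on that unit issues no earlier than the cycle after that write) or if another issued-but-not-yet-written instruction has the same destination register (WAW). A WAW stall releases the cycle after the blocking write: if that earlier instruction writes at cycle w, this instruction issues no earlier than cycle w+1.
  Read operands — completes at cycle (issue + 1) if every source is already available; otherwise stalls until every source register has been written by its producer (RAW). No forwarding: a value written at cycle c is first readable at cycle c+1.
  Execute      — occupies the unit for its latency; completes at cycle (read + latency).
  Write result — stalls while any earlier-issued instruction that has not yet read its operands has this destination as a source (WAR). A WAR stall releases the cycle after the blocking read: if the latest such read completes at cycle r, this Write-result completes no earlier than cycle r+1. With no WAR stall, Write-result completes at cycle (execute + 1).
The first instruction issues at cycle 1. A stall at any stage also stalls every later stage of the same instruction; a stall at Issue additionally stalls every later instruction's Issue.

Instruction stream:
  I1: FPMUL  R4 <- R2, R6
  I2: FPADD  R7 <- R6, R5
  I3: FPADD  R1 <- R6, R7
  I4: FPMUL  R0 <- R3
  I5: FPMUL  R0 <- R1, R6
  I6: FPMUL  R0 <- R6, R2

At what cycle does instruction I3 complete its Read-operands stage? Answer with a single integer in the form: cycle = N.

cycle = 9

  I1 | 1 | 2 | 7 | 8
  I2 | 2 | 3 | 6 | 7
  I3 | 8 | 9 | 12 | 13   struct: FPADD busy until I2 writes@7
  I4 | 9 | 10 | 15 | 16
  I5 | 17 | 18 | 23 | 24   struct: FPMUL busy until I4 writes@16
  I6 | 25 | 26 | 31 | 32   struct: FPMUL busy until I5 writes@24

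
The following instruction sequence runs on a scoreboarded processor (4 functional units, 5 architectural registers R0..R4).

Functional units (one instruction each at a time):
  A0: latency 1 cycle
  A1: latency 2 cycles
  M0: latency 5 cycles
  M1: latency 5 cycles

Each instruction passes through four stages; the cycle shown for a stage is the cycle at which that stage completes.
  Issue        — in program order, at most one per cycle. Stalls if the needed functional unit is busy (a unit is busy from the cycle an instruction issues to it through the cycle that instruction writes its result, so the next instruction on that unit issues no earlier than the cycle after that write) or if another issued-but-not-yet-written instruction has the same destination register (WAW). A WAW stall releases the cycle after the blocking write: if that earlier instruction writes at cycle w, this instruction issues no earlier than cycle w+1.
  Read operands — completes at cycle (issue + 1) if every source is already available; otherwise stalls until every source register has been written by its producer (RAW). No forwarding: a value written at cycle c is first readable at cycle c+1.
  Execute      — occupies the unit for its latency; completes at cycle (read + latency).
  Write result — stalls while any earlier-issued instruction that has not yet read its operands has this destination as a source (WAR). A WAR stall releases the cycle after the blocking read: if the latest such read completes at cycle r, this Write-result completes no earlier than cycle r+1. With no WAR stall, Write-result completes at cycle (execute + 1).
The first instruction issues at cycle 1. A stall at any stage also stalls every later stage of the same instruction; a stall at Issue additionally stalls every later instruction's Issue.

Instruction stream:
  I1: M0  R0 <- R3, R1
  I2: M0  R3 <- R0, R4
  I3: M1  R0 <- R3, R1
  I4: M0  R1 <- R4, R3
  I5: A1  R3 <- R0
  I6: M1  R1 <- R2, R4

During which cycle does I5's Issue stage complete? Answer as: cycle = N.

[I1] 1/2/7/8
[I2] 9/10/15/16  (struct: M0 busy until I1 writes@8)
[I3] 10/17/22/23  (RAW R3: wait I2 write@16)
[I4] 17/18/23/24  (struct: M0 busy until I2 writes@16)
[I5] 18/24/26/27  (RAW R0: wait I3 write@23)
[I6] 25/26/31/32  (WAW R1: wait I4 write@24)

cycle = 18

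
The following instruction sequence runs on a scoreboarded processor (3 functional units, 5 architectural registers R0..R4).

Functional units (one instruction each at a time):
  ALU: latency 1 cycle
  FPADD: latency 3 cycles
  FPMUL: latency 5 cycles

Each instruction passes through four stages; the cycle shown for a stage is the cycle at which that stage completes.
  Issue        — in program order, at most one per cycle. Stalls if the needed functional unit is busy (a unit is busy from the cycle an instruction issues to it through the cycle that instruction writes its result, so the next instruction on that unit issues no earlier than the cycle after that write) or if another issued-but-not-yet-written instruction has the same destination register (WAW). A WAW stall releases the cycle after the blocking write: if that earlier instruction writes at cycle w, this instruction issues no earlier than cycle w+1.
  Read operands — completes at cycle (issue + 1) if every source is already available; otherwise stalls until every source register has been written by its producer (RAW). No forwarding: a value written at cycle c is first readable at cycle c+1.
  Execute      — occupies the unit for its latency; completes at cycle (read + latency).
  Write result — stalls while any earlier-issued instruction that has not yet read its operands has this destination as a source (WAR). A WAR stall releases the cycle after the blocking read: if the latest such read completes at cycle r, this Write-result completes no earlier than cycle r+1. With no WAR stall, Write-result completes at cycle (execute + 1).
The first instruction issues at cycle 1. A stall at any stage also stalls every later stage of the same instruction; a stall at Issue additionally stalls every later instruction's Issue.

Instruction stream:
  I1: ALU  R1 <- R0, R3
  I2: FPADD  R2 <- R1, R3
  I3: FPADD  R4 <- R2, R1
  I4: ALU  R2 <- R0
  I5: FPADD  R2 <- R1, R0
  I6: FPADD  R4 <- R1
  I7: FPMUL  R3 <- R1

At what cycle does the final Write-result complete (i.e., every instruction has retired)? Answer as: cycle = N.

c1: I1 dispatched to ALU
c2: I1 operands ready | I2 dispatched to FPADD
c3: I1 complete
c4: R1←I1
c5: I2 operands ready
c8: I2 complete
c9: R2←I2
c10: I3 dispatched to FPADD
c11: I3 operands ready | I4 dispatched to ALU
c12: I4 operands ready
c13: I4 complete
c14: I3 complete | R2←I4
c15: R4←I3
c16: I5 dispatched to FPADD
c17: I5 operands ready
c20: I5 complete
c21: R2←I5
c22: I6 dispatched to FPADD
c23: I6 operands ready | I7 dispatched to FPMUL
c24: I7 operands ready
c26: I6 complete
c27: R4←I6
c29: I7 complete
c30: R3←I7

cycle = 30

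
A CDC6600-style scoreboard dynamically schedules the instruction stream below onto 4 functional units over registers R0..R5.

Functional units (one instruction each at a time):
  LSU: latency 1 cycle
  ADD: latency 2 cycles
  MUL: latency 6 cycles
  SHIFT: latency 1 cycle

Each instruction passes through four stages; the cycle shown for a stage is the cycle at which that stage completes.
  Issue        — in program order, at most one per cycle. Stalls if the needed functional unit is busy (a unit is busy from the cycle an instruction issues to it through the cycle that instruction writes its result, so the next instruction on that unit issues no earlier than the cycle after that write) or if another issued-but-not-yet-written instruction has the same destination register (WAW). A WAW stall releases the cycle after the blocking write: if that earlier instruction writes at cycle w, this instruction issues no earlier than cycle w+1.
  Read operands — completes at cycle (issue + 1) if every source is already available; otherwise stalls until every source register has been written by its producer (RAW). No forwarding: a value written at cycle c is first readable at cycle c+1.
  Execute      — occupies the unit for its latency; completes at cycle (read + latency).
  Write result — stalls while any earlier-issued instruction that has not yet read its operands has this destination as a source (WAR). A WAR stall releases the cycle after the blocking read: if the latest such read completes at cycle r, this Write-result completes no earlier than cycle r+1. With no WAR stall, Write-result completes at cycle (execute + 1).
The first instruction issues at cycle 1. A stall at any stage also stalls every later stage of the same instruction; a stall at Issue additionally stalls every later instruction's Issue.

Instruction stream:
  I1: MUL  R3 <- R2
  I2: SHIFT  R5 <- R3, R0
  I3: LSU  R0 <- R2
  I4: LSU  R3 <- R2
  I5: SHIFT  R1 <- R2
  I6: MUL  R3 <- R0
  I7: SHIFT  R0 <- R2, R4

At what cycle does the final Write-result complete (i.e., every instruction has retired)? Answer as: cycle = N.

[I1] 1/2/8/9
[I2] 2/10/11/12  (RAW R3: wait I1 write@9)
[I3] 3/4/5/11  (WAR R0: wait I2 read@10)
[I4] 12/13/14/15  (struct: LSU busy until I3 writes@11)
[I5] 13/14/15/16
[I6] 16/17/23/24  (WAW R3: wait I4 write@15)
[I7] 17/18/19/20

cycle = 24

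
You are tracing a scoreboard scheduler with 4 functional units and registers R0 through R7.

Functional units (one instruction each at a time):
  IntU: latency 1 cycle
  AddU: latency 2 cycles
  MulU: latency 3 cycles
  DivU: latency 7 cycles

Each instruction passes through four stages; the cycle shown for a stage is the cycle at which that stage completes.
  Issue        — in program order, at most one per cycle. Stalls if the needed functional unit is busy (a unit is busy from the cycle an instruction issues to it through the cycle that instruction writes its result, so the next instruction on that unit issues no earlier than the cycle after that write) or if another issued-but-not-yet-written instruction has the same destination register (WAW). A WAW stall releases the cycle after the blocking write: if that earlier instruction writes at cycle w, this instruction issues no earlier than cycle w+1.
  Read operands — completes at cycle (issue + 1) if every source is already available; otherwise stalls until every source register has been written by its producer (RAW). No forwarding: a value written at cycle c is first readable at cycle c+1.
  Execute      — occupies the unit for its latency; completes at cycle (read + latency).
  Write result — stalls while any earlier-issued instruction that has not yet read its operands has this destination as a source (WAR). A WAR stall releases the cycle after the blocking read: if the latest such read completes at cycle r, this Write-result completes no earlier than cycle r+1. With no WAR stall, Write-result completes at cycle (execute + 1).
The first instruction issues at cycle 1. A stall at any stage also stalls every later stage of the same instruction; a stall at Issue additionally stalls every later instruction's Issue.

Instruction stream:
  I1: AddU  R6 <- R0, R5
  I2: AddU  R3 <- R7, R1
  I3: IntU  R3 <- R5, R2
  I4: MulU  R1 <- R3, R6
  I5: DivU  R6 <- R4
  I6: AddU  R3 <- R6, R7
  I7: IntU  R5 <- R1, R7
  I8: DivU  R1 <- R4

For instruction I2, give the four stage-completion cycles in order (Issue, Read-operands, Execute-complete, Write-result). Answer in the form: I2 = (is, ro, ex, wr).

1) issue 1, read 2, done 4, write 5
2) issue 6, read 7, done 9, write 10  <struct: AddU busy until I1 writes@5>
3) issue 11, read 12, done 13, write 14  <WAW R3: wait I2 write@10>
4) issue 12, read 15, done 18, write 19  <RAW R3: wait I3 write@14>
5) issue 13, read 14, done 21, write 22
6) issue 15, read 23, done 25, write 26  <WAW R3: wait I3 write@14 / RAW R6: wait I5 write@22>
7) issue 16, read 20, done 21, write 22  <RAW R1: wait I4 write@19>
8) issue 23, read 24, done 31, write 32  <struct: DivU busy until I5 writes@22>

I2 = (6, 7, 9, 10)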